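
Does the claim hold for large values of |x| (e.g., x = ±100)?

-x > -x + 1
x = 100: RHS = -100 + 1 = -99; -100 > -99 — FAILS
x = -100: LHS = -(-100) = 100, RHS = -(-100) + 1 = 101; 100 > 101 — FAILS

Answer: No, fails for both x = 100 and x = -100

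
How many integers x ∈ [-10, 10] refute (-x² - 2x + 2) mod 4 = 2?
Counterexamples in [-10, 10]: {-9, -7, -5, -3, -1, 1, 3, 5, 7, 9}.

Counting them gives 10 values.

Answer: 10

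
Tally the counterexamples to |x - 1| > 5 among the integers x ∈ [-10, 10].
Counterexamples in [-10, 10]: {-4, -3, -2, -1, 0, 1, 2, 3, 4, 5, 6}.

Counting them gives 11 values.

Answer: 11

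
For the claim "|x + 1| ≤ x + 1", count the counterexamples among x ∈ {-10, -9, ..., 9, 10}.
Counterexamples in [-10, 10]: {-10, -9, -8, -7, -6, -5, -4, -3, -2}.

Counting them gives 9 values.

Answer: 9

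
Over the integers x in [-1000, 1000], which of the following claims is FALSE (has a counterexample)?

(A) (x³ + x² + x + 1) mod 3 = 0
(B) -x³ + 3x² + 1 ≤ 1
(A) x = 0: LHS = (0³ + 0² + 0 + 1) mod 3 = 1 mod 3 = 1; 1 = 0 — FAILS
(B) x = 1: LHS = -1³ + 3·1² + 1 = 3; 3 ≤ 1 — FAILS

Answer: Both A and B are false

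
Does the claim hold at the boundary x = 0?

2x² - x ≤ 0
x = 0: LHS = 2·0² - 0 = 0; 0 ≤ 0 — holds

The relation is satisfied at x = 0.

Answer: Yes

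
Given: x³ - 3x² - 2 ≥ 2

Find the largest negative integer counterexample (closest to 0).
Testing negative integers from -1 downward:
x = -1: LHS = (-1)³ - 3·(-1)² - 2 = -6; -6 ≥ 2 — FAILS  ← closest negative counterexample to 0

Answer: x = -1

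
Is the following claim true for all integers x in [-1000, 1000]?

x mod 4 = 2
The claim fails at x = 0:
x = 0: LHS = 0 mod 4 = 0; 0 = 2 — FAILS

Because a single integer refutes it, the statement is false.

Answer: False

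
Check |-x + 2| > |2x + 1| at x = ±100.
x = 100: LHS = |-100 + 2| = |-98| = 98, RHS = |2·100 + 1| = |201| = 201; 98 > 201 — FAILS
x = -100: LHS = |-(-100) + 2| = |102| = 102, RHS = |2·(-100) + 1| = |-199| = 199; 102 > 199 — FAILS

Answer: No, fails for both x = 100 and x = -100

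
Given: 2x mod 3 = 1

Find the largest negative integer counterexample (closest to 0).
Testing negative integers from -1 downward:
x = -1: LHS = (2·(-1)) mod 3 = (-2) mod 3 = 1; 1 = 1 — holds
x = -2: LHS = (2·(-2)) mod 3 = (-4) mod 3 = 2; 2 = 1 — FAILS  ← closest negative counterexample to 0

Answer: x = -2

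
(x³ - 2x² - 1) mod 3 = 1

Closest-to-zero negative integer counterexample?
Testing negative integers from -1 downward:
x = -1: LHS = ((-1)³ - 2·(-1)² - 1) mod 3 = (-4) mod 3 = 2; 2 = 1 — FAILS  ← closest negative counterexample to 0

Answer: x = -1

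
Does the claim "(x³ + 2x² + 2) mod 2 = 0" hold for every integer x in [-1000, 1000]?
The claim fails at x = 1:
x = 1: LHS = (1³ + 2·1² + 2) mod 2 = 5 mod 2 = 1; 1 = 0 — FAILS

Because a single integer refutes it, the statement is false.

Answer: False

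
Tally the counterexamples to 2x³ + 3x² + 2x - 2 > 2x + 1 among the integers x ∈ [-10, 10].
Counterexamples in [-10, 10]: {-10, -9, -8, -7, -6, -5, -4, -3, -2, -1, 0}.

Counting them gives 11 values.

Answer: 11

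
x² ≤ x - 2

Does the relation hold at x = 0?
x = 0: LHS = 0² = 0, RHS = 0 - 2 = -2; 0 ≤ -2 — FAILS

The relation fails at x = 0, so x = 0 is a counterexample.

Answer: No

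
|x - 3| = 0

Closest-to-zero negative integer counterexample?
Testing negative integers from -1 downward:
x = -1: LHS = |(-1) - 3| = |-4| = 4; 4 = 0 — FAILS  ← closest negative counterexample to 0

Answer: x = -1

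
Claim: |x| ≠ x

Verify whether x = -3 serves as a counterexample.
Substitute x = -3 into the relation:
x = -3: LHS = |-3| = 3; 3 ≠ -3 — holds

The claim holds here, so x = -3 is not a counterexample. (A counterexample exists elsewhere, e.g. x = 0.)

Answer: No, x = -3 is not a counterexample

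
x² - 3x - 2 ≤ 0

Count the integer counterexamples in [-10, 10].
Counterexamples in [-10, 10]: {-10, -9, -8, -7, -6, -5, -4, -3, -2, -1, 4, 5, 6, 7, 8, 9, 10}.

Counting them gives 17 values.

Answer: 17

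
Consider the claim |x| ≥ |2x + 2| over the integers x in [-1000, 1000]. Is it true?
The claim fails at x = 0:
x = 0: LHS = |0| = 0, RHS = |2·0 + 2| = |2| = 2; 0 ≥ 2 — FAILS

Because a single integer refutes it, the statement is false.

Answer: False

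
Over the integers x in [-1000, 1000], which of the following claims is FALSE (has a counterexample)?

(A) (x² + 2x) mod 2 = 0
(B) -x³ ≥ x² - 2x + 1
(A) x = 1: LHS = (1² + 2·1) mod 2 = 3 mod 2 = 1; 1 = 0 — FAILS
(B) x = 0: LHS = -0³ = 0, RHS = 0² - 2·0 + 1 = 1; 0 ≥ 1 — FAILS

Answer: Both A and B are false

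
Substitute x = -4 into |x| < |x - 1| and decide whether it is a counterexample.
Substitute x = -4 into the relation:
x = -4: LHS = |-4| = 4, RHS = |(-4) - 1| = |-5| = 5; 4 < 5 — holds

The claim holds here, so x = -4 is not a counterexample. (A counterexample exists elsewhere, e.g. x = 1.)

Answer: No, x = -4 is not a counterexample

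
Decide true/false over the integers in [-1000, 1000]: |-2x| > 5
The claim fails at x = 0:
x = 0: LHS = |-2·0| = |0| = 0; 0 > 5 — FAILS

Because a single integer refutes it, the statement is false.

Answer: False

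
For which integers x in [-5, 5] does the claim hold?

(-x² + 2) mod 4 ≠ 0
For a polynomial with integer coefficients, its value mod 4 depends only on x mod 4, so it suffices to check one representative of each residue class, x = 0, 1, 2, 3:
x = 0: LHS = (-0² + 2) mod 4 = 2 mod 4 = 2; 2 ≠ 0 — holds
x = 1: LHS = (-1² + 2) mod 4 = 1 mod 4 = 1; 1 ≠ 0 — holds
x = 2: LHS = (-2² + 2) mod 4 = (-2) mod 4 = 2; 2 ≠ 0 — holds
x = 3: LHS = (-3² + 2) mod 4 = (-7) mod 4 = 1; 1 ≠ 0 — holds
The relation holds in every residue class, so the relation holds for every integer in [-5, 5].

Answer: All integers in [-5, 5]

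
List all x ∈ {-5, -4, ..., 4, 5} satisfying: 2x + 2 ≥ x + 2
Holds for: {0, 1, 2, 3, 4, 5}
Fails for: {-5, -4, -3, -2, -1}

Answer: {0, 1, 2, 3, 4, 5}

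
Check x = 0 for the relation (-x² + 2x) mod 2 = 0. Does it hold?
x = 0: LHS = (-0² + 2·0) mod 2 = 0 mod 2 = 0; 0 = 0 — holds

The relation is satisfied at x = 0.

Answer: Yes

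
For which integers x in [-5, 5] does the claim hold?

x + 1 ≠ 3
Holds for: {-5, -4, -3, -2, -1, 0, 1, 3, 4, 5}
Fails for: {2}

Answer: {-5, -4, -3, -2, -1, 0, 1, 3, 4, 5}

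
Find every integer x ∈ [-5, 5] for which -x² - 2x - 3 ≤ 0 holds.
Over all integers in [-5, 5], LHS − RHS is largest at x = -1, where it equals -2:
x = -1: LHS = -(-1)² - 2·(-1) - 3 = -2; -2 ≤ 0 — holds
At the ends of the range:
x = -5: LHS = -(-5)² - 2·(-5) - 3 = -18; -18 ≤ 0 — holds
x = 5: LHS = -5² - 2·5 - 3 = -38; -38 ≤ 0 — holds
Hence LHS − RHS is never positive, i.e. LHS ≤ RHS throughout, so the relation holds for every integer in [-5, 5].

Answer: All integers in [-5, 5]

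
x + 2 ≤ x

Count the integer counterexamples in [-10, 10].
Counterexamples in [-10, 10]: {-10, -9, -8, -7, -6, -5, -4, -3, -2, -1, 0, 1, 2, 3, 4, 5, 6, 7, 8, 9, 10}.

Counting them gives 21 values.

Answer: 21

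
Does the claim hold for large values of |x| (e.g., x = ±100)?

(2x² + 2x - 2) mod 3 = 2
x = 100: LHS = (2·100² + 2·100 - 2) mod 3 = 20198 mod 3 = 2; 2 = 2 — holds
x = -100: LHS = (2·(-100)² + 2·(-100) - 2) mod 3 = 19798 mod 3 = 1; 1 = 2 — FAILS

Answer: Partially: holds for x = 100, fails for x = -100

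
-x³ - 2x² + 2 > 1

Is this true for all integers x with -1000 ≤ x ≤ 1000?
The claim fails at x = 1:
x = 1: LHS = -1³ - 2·1² + 2 = -1; -1 > 1 — FAILS

Because a single integer refutes it, the statement is false.

Answer: False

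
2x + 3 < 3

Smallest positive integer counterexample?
Testing positive integers:
x = 1: LHS = 2·1 + 3 = 5; 5 < 3 — FAILS  ← smallest positive counterexample

Answer: x = 1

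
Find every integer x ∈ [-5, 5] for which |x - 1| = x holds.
Track d = LHS − RHS over the integers in [-5, 5]. Equality would need d = 0, but d changes sign only between consecutive integers, jumping over 0:
x = 0: LHS = |0 - 1| = |-1| = 1; 1 = 0 — FAILS  (d = 1)
x = 1: LHS = |1 - 1| = |0| = 0; 0 = 1 — FAILS  (d = -1)
Away from these crossings d keeps a constant sign, and checking every integer in [-5, 5] confirms d ≠ 0 throughout. Hence the two sides are never equal, so the claimed relation (=) fails for every integer in [-5, 5].

Answer: None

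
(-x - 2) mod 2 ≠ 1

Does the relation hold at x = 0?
x = 0: LHS = (-0 - 2) mod 2 = (-2) mod 2 = 0; 0 ≠ 1 — holds

The relation is satisfied at x = 0.

Answer: Yes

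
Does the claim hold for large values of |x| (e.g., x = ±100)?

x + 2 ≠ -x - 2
x = 100: LHS = 100 + 2 = 102, RHS = -100 - 2 = -102; 102 ≠ -102 — holds
x = -100: LHS = (-100) + 2 = -98, RHS = -(-100) - 2 = 98; -98 ≠ 98 — holds

Answer: Yes, holds for both x = 100 and x = -100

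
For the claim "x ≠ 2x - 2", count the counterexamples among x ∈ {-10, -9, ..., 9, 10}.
Counterexamples in [-10, 10]: {2}.

Counting them gives 1 values.

Answer: 1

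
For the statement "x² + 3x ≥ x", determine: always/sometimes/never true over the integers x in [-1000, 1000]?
Holds at x = 0: LHS = 0² + 3·0 = 0; 0 ≥ 0 — holds
Fails at x = -1: LHS = (-1)² + 3·(-1) = -2; -2 ≥ -1 — FAILS
It is satisfied by some integers in the range but not all.

Answer: Sometimes true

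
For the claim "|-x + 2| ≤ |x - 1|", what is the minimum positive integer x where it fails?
Testing positive integers:
x = 1: LHS = |-1 + 2| = |1| = 1, RHS = |1 - 1| = |0| = 0; 1 ≤ 0 — FAILS  ← smallest positive counterexample

Answer: x = 1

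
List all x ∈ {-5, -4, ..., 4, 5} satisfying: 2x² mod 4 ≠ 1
For a polynomial with integer coefficients, its value mod 4 depends only on x mod 4, so it suffices to check one representative of each residue class, x = 0, 1, 2, 3:
x = 0: LHS = (2·0²) mod 4 = 0 mod 4 = 0; 0 ≠ 1 — holds
x = 1: LHS = (2·1²) mod 4 = 2 mod 4 = 2; 2 ≠ 1 — holds
x = 2: LHS = (2·2²) mod 4 = 8 mod 4 = 0; 0 ≠ 1 — holds
x = 3: LHS = (2·3²) mod 4 = 18 mod 4 = 2; 2 ≠ 1 — holds
The relation holds in every residue class, so the relation holds for every integer in [-5, 5].

Answer: All integers in [-5, 5]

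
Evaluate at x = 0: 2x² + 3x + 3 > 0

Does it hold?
x = 0: LHS = 2·0² + 3·0 + 3 = 3; 3 > 0 — holds

The relation is satisfied at x = 0.

Answer: Yes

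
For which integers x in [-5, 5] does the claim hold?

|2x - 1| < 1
Over all integers in [-5, 5], LHS − RHS is smallest at x = 0, where it equals 0:
x = 0: LHS = |2·0 - 1| = |-1| = 1; 1 < 1 — FAILS
At the ends of the range:
x = -5: LHS = |2·(-5) - 1| = |-11| = 11; 11 < 1 — FAILS
x = 5: LHS = |2·5 - 1| = |9| = 9; 9 < 1 — FAILS
Hence LHS − RHS is never negative, i.e. LHS ≥ RHS throughout, so the claimed relation (<) fails for every integer in [-5, 5].

Answer: None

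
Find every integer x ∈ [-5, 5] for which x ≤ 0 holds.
Holds for: {-5, -4, -3, -2, -1, 0}
Fails for: {1, 2, 3, 4, 5}

Answer: {-5, -4, -3, -2, -1, 0}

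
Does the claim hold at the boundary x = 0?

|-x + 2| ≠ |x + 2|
x = 0: LHS = |-0 + 2| = |2| = 2, RHS = |0 + 2| = |2| = 2; 2 ≠ 2 — FAILS

The relation fails at x = 0, so x = 0 is a counterexample.

Answer: No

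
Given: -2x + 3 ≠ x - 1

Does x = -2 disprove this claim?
Substitute x = -2 into the relation:
x = -2: LHS = -2·(-2) + 3 = 7, RHS = (-2) - 1 = -3; 7 ≠ -3 — holds

The relation holds at x = -2, so it is not a counterexample.

Answer: No, x = -2 is not a counterexample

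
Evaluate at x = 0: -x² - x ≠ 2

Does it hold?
x = 0: LHS = -0² - 0 = 0; 0 ≠ 2 — holds

The relation is satisfied at x = 0.

Answer: Yes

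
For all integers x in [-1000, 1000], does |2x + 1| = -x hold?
The claim fails at x = 0:
x = 0: LHS = |2·0 + 1| = |1| = 1, RHS = -0 = 0; 1 = 0 — FAILS

Because a single integer refutes it, the statement is false.

Answer: False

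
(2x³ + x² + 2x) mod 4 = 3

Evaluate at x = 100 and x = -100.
x = 100: LHS = (2·100³ + 100² + 2·100) mod 4 = 2010200 mod 4 = 0; 0 = 3 — FAILS
x = -100: LHS = (2·(-100)³ + (-100)² + 2·(-100)) mod 4 = (-1990200) mod 4 = 0; 0 = 3 — FAILS

Answer: No, fails for both x = 100 and x = -100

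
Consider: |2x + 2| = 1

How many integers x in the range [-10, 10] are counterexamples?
Counterexamples in [-10, 10]: {-10, -9, -8, -7, -6, -5, -4, -3, -2, -1, 0, 1, 2, 3, 4, 5, 6, 7, 8, 9, 10}.

Counting them gives 21 values.

Answer: 21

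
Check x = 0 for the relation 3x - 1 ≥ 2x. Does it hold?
x = 0: LHS = 3·0 - 1 = -1, RHS = 2·0 = 0; -1 ≥ 0 — FAILS

The relation fails at x = 0, so x = 0 is a counterexample.

Answer: No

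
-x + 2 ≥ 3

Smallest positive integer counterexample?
Testing positive integers:
x = 1: LHS = -1 + 2 = 1; 1 ≥ 3 — FAILS  ← smallest positive counterexample

Answer: x = 1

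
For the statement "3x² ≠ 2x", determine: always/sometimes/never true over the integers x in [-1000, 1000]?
Holds at x = 1: LHS = 3·1² = 3, RHS = 2·1 = 2; 3 ≠ 2 — holds
Fails at x = 0: LHS = 3·0² = 0, RHS = 2·0 = 0; 0 ≠ 0 — FAILS
It is satisfied by some integers in the range but not all.

Answer: Sometimes true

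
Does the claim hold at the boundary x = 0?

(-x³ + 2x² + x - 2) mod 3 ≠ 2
x = 0: LHS = (-0³ + 2·0² + 0 - 2) mod 3 = (-2) mod 3 = 1; 1 ≠ 2 — holds

The relation is satisfied at x = 0.

Answer: Yes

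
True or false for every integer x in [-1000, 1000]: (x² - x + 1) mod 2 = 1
For a polynomial with integer coefficients, its value mod 2 depends only on x mod 2, so it suffices to check one representative of each residue class, x = 0, 1:
x = 0: LHS = (0² - 0 + 1) mod 2 = 1 mod 2 = 1; 1 = 1 — holds
x = 1: LHS = (1² - 1 + 1) mod 2 = 1 mod 2 = 1; 1 = 1 — holds
The relation holds in every residue class, so the relation holds for every integer in [-1000, 1000].

No counterexample exists.

Answer: True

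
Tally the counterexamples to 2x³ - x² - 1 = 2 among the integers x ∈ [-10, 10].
Counterexamples in [-10, 10]: {-10, -9, -8, -7, -6, -5, -4, -3, -2, -1, 0, 1, 2, 3, 4, 5, 6, 7, 8, 9, 10}.

Counting them gives 21 values.

Answer: 21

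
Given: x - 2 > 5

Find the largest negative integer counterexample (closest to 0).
Testing negative integers from -1 downward:
x = -1: LHS = (-1) - 2 = -3; -3 > 5 — FAILS  ← closest negative counterexample to 0

Answer: x = -1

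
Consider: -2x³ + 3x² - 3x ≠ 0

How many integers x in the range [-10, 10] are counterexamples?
Counterexamples in [-10, 10]: {0}.

Counting them gives 1 values.

Answer: 1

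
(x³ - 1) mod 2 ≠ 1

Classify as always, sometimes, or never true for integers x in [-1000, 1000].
Holds at x = 1: LHS = (1³ - 1) mod 2 = 0 mod 2 = 0; 0 ≠ 1 — holds
Fails at x = 0: LHS = (0³ - 1) mod 2 = (-1) mod 2 = 1; 1 ≠ 1 — FAILS
It is satisfied by some integers in the range but not all.

Answer: Sometimes true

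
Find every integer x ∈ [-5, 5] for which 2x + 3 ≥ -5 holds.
Holds for: {-4, -3, -2, -1, 0, 1, 2, 3, 4, 5}
Fails for: {-5}

Answer: {-4, -3, -2, -1, 0, 1, 2, 3, 4, 5}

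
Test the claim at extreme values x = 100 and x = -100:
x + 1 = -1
x = 100: LHS = 100 + 1 = 101; 101 = -1 — FAILS
x = -100: LHS = (-100) + 1 = -99; -99 = -1 — FAILS

Answer: No, fails for both x = 100 and x = -100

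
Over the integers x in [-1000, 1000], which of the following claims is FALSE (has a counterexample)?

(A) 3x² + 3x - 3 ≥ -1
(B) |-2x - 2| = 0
(A) x = 0: LHS = 3·0² + 3·0 - 3 = -3; -3 ≥ -1 — FAILS
(B) x = 0: LHS = |-2·0 - 2| = |-2| = 2; 2 = 0 — FAILS

Answer: Both A and B are false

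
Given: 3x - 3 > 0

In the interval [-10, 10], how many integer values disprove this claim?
Counterexamples in [-10, 10]: {-10, -9, -8, -7, -6, -5, -4, -3, -2, -1, 0, 1}.

Counting them gives 12 values.

Answer: 12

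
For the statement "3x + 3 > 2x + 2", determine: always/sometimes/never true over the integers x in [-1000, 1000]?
Holds at x = 0: LHS = 3·0 + 3 = 3, RHS = 2·0 + 2 = 2; 3 > 2 — holds
Fails at x = -1: LHS = 3·(-1) + 3 = 0, RHS = 2·(-1) + 2 = 0; 0 > 0 — FAILS
It is satisfied by some integers in the range but not all.

Answer: Sometimes true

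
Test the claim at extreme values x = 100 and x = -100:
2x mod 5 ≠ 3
x = 100: LHS = (2·100) mod 5 = 200 mod 5 = 0; 0 ≠ 3 — holds
x = -100: LHS = (2·(-100)) mod 5 = (-200) mod 5 = 0; 0 ≠ 3 — holds

Answer: Yes, holds for both x = 100 and x = -100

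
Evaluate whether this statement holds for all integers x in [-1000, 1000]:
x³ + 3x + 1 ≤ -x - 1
The claim fails at x = 0:
x = 0: LHS = 0³ + 3·0 + 1 = 1, RHS = -0 - 1 = -1; 1 ≤ -1 — FAILS

Because a single integer refutes it, the statement is false.

Answer: False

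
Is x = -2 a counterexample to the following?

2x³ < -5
Substitute x = -2 into the relation:
x = -2: LHS = 2·(-2)³ = -16; -16 < -5 — holds

The claim holds here, so x = -2 is not a counterexample. (A counterexample exists elsewhere, e.g. x = 0.)

Answer: No, x = -2 is not a counterexample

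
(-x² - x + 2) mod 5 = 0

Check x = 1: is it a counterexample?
Substitute x = 1 into the relation:
x = 1: LHS = (-1² - 1 + 2) mod 5 = 0 mod 5 = 0; 0 = 0 — holds

The claim holds here, so x = 1 is not a counterexample. (A counterexample exists elsewhere, e.g. x = 0.)

Answer: No, x = 1 is not a counterexample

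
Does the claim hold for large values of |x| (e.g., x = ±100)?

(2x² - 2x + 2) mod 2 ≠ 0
x = 100: LHS = (2·100² - 2·100 + 2) mod 2 = 19802 mod 2 = 0; 0 ≠ 0 — FAILS
x = -100: LHS = (2·(-100)² - 2·(-100) + 2) mod 2 = 20202 mod 2 = 0; 0 ≠ 0 — FAILS

Answer: No, fails for both x = 100 and x = -100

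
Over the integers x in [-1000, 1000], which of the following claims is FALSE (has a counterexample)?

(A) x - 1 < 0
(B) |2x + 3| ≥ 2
(A) x = 1: LHS = 1 - 1 = 0; 0 < 0 — FAILS
(B) x = -1: LHS = |2·(-1) + 3| = |1| = 1; 1 ≥ 2 — FAILS

Answer: Both A and B are false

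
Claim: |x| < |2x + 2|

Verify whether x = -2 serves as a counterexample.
Substitute x = -2 into the relation:
x = -2: LHS = |-2| = 2, RHS = |2·(-2) + 2| = |-2| = 2; 2 < 2 — FAILS

Since the claim fails at x = -2, this value is a counterexample.

Answer: Yes, x = -2 is a counterexample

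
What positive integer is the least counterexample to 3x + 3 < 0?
Testing positive integers:
x = 1: LHS = 3·1 + 3 = 6; 6 < 0 — FAILS  ← smallest positive counterexample

Answer: x = 1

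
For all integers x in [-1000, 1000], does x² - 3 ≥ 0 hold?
The claim fails at x = 0:
x = 0: LHS = 0² - 3 = -3; -3 ≥ 0 — FAILS

Because a single integer refutes it, the statement is false.

Answer: False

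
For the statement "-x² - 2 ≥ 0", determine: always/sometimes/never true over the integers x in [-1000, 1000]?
Over all integers in [-1000, 1000], LHS − RHS is largest at x = 0, where it equals -2:
x = 0: LHS = -0² - 2 = -2; -2 ≥ 0 — FAILS
At the ends of the range:
x = -1000: LHS = -(-1000)² - 2 = -1000002; -1000002 ≥ 0 — FAILS
x = 1000: LHS = -1000² - 2 = -1000002; -1000002 ≥ 0 — FAILS
Hence LHS − RHS is never zero or positive, i.e. LHS < RHS throughout, so the claimed relation (≥) fails for every integer in [-1000, 1000].

No integer in the range satisfies it.

Answer: Never true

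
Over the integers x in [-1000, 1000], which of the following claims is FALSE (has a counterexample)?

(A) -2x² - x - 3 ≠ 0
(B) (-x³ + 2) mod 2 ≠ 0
(A) Over all integers in [-1000, 1000], LHS − RHS is always negative; it is closest to 0 at x = 0, where it equals -3:
x = 0: LHS = -2·0² - 0 - 3 = -3; -3 ≠ 0 — holds
At the ends of the range:
x = -1000: LHS = -2·(-1000)² - (-1000) - 3 = -1999003; -1999003 ≠ 0 — holds
x = 1000: LHS = -2·1000² - 1000 - 3 = -2001003; -2001003 ≠ 0 — holds
Hence LHS − RHS is never 0, i.e. the two sides are never equal, so the relation holds for every integer in [-1000, 1000].

(B) x = 0: LHS = (-0³ + 2) mod 2 = 2 mod 2 = 0; 0 ≠ 0 — FAILS

Only (B) has a counterexample.

Answer: B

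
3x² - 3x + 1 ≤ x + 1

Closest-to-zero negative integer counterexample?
Testing negative integers from -1 downward:
x = -1: LHS = 3·(-1)² - 3·(-1) + 1 = 7, RHS = (-1) + 1 = 0; 7 ≤ 0 — FAILS  ← closest negative counterexample to 0

Answer: x = -1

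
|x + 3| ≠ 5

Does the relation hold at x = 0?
x = 0: LHS = |0 + 3| = |3| = 3; 3 ≠ 5 — holds

The relation is satisfied at x = 0.

Answer: Yes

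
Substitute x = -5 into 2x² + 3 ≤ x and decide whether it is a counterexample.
Substitute x = -5 into the relation:
x = -5: LHS = 2·(-5)² + 3 = 53; 53 ≤ -5 — FAILS

Since the claim fails at x = -5, this value is a counterexample.

Answer: Yes, x = -5 is a counterexample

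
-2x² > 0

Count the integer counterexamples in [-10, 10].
Counterexamples in [-10, 10]: {-10, -9, -8, -7, -6, -5, -4, -3, -2, -1, 0, 1, 2, 3, 4, 5, 6, 7, 8, 9, 10}.

Counting them gives 21 values.

Answer: 21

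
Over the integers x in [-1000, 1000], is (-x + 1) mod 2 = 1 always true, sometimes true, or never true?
Holds at x = 0: LHS = (-0 + 1) mod 2 = 1 mod 2 = 1; 1 = 1 — holds
Fails at x = 1: LHS = (-1 + 1) mod 2 = 0 mod 2 = 0; 0 = 1 — FAILS
It is satisfied by some integers in the range but not all.

Answer: Sometimes true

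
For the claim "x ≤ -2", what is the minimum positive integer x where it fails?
Testing positive integers:
x = 1: 1 ≤ -2 — FAILS  ← smallest positive counterexample

Answer: x = 1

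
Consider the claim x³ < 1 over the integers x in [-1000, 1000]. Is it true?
The claim fails at x = 1:
x = 1: LHS = 1³ = 1; 1 < 1 — FAILS

Because a single integer refutes it, the statement is false.

Answer: False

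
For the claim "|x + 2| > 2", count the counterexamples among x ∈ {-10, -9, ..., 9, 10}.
Counterexamples in [-10, 10]: {-4, -3, -2, -1, 0}.

Counting them gives 5 values.

Answer: 5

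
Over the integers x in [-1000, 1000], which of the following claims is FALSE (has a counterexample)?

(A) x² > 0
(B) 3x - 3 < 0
(A) x = 0: LHS = 0² = 0; 0 > 0 — FAILS
(B) x = 1: LHS = 3·1 - 3 = 0; 0 < 0 — FAILS

Answer: Both A and B are false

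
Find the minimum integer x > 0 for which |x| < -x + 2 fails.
Testing positive integers:
x = 1: LHS = |1| = 1, RHS = -1 + 2 = 1; 1 < 1 — FAILS  ← smallest positive counterexample

Answer: x = 1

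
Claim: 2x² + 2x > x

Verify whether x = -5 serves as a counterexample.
Substitute x = -5 into the relation:
x = -5: LHS = 2·(-5)² + 2·(-5) = 40; 40 > -5 — holds

The claim holds here, so x = -5 is not a counterexample. (A counterexample exists elsewhere, e.g. x = 0.)

Answer: No, x = -5 is not a counterexample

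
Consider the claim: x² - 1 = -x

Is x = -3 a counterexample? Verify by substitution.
Substitute x = -3 into the relation:
x = -3: LHS = (-3)² - 1 = 8, RHS = -(-3) = 3; 8 = 3 — FAILS

Since the claim fails at x = -3, this value is a counterexample.

Answer: Yes, x = -3 is a counterexample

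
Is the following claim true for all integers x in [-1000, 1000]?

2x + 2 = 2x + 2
LHS − RHS = 0 at every integer in [-1000, 1000]; the two sides always agree. For instance:
x = -1000: LHS = 2·(-1000) + 2 = -1998, RHS = 2·(-1000) + 2 = -1998; -1998 = -1998 — holds
x = 0: LHS = 2·0 + 2 = 2, RHS = 2·0 + 2 = 2; 2 = 2 — holds
x = 1000: LHS = 2·1000 + 2 = 2002, RHS = 2·1000 + 2 = 2002; 2002 = 2002 — holds
The sides are never unequal, so the relation holds for every integer in [-1000, 1000].

No counterexample exists.

Answer: True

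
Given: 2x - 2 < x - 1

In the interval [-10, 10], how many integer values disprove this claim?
Counterexamples in [-10, 10]: {1, 2, 3, 4, 5, 6, 7, 8, 9, 10}.

Counting them gives 10 values.

Answer: 10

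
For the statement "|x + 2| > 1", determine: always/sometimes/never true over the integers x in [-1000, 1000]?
Holds at x = 0: LHS = |0 + 2| = |2| = 2; 2 > 1 — holds
Fails at x = -1: LHS = |(-1) + 2| = |1| = 1; 1 > 1 — FAILS
It is satisfied by some integers in the range but not all.

Answer: Sometimes true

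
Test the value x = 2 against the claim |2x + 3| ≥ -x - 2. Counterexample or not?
Substitute x = 2 into the relation:
x = 2: LHS = |2·2 + 3| = |7| = 7, RHS = -2 - 2 = -4; 7 ≥ -4 — holds

The relation holds at x = 2, so it is not a counterexample.

Answer: No, x = 2 is not a counterexample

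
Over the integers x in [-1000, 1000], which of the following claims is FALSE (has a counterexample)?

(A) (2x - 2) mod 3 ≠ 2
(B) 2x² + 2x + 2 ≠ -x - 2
(A) x = -1: LHS = (2·(-1) - 2) mod 3 = (-4) mod 3 = 2; 2 ≠ 2 — FAILS

(B) Over all integers in [-1000, 1000], LHS − RHS is always positive; it is smallest at x = -1, where it equals 3:
x = -1: LHS = 2·(-1)² + 2·(-1) + 2 = 2, RHS = -(-1) - 2 = -1; 2 ≠ -1 — holds
At the ends of the range:
x = -1000: LHS = 2·(-1000)² + 2·(-1000) + 2 = 1998002, RHS = -(-1000) - 2 = 998; 1998002 ≠ 998 — holds
x = 1000: LHS = 2·1000² + 2·1000 + 2 = 2002002, RHS = -1000 - 2 = -1002; 2002002 ≠ -1002 — holds
Hence LHS − RHS is never 0, i.e. the two sides are never equal, so the relation holds for every integer in [-1000, 1000].

Only (A) has a counterexample.

Answer: A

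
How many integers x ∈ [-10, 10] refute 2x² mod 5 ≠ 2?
Counterexamples in [-10, 10]: {-9, -6, -4, -1, 1, 4, 6, 9}.

Counting them gives 8 values.

Answer: 8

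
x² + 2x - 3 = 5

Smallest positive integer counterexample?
Testing positive integers:
x = 1: LHS = 1² + 2·1 - 3 = 0; 0 = 5 — FAILS  ← smallest positive counterexample

Answer: x = 1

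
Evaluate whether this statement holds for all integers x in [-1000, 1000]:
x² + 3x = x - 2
The claim fails at x = 0:
x = 0: LHS = 0² + 3·0 = 0, RHS = 0 - 2 = -2; 0 = -2 — FAILS

Because a single integer refutes it, the statement is false.

Answer: False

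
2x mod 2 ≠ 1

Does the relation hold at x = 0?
x = 0: LHS = (2·0) mod 2 = 0 mod 2 = 0; 0 ≠ 1 — holds

The relation is satisfied at x = 0.

Answer: Yes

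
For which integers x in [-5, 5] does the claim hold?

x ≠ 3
Holds for: {-5, -4, -3, -2, -1, 0, 1, 2, 4, 5}
Fails for: {3}

Answer: {-5, -4, -3, -2, -1, 0, 1, 2, 4, 5}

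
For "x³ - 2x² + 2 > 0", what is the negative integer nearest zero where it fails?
Testing negative integers from -1 downward:
x = -1: LHS = (-1)³ - 2·(-1)² + 2 = -1; -1 > 0 — FAILS  ← closest negative counterexample to 0

Answer: x = -1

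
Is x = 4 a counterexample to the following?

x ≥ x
Substitute x = 4 into the relation:
x = 4: 4 ≥ 4 — holds

The relation holds at x = 4, so it is not a counterexample.

Answer: No, x = 4 is not a counterexample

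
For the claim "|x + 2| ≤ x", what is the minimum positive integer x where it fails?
Testing positive integers:
x = 1: LHS = |1 + 2| = |3| = 3; 3 ≤ 1 — FAILS  ← smallest positive counterexample

Answer: x = 1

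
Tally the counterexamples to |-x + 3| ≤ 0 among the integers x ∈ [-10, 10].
Counterexamples in [-10, 10]: {-10, -9, -8, -7, -6, -5, -4, -3, -2, -1, 0, 1, 2, 4, 5, 6, 7, 8, 9, 10}.

Counting them gives 20 values.

Answer: 20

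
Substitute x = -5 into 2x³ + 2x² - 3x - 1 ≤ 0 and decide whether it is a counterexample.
Substitute x = -5 into the relation:
x = -5: LHS = 2·(-5)³ + 2·(-5)² - 3·(-5) - 1 = -186; -186 ≤ 0 — holds

The claim holds here, so x = -5 is not a counterexample. (A counterexample exists elsewhere, e.g. x = -1.)

Answer: No, x = -5 is not a counterexample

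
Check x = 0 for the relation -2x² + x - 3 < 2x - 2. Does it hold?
x = 0: LHS = -2·0² + 0 - 3 = -3, RHS = 2·0 - 2 = -2; -3 < -2 — holds

The relation is satisfied at x = 0.

Answer: Yes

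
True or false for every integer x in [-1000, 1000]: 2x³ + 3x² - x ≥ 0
The claim fails at x = -2:
x = -2: LHS = 2·(-2)³ + 3·(-2)² - (-2) = -2; -2 ≥ 0 — FAILS

Because a single integer refutes it, the statement is false.

Answer: False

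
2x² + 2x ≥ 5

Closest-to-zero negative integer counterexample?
Testing negative integers from -1 downward:
x = -1: LHS = 2·(-1)² + 2·(-1) = 0; 0 ≥ 5 — FAILS  ← closest negative counterexample to 0

Answer: x = -1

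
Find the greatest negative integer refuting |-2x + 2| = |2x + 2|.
Testing negative integers from -1 downward:
x = -1: LHS = |-2·(-1) + 2| = |4| = 4, RHS = |2·(-1) + 2| = |0| = 0; 4 = 0 — FAILS  ← closest negative counterexample to 0

Answer: x = -1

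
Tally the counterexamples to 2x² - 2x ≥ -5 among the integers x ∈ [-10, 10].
Over all integers in [-10, 10], LHS − RHS is smallest at x = 0, where it equals 5:
x = 0: LHS = 2·0² - 2·0 = 0; 0 ≥ -5 — holds
At the ends of the range:
x = -10: LHS = 2·(-10)² - 2·(-10) = 220; 220 ≥ -5 — holds
x = 10: LHS = 2·10² - 2·10 = 180; 180 ≥ -5 — holds
Hence LHS − RHS is never negative, i.e. LHS ≥ RHS throughout, so the relation holds for every integer in [-10, 10].

No counterexample appears in that range.

Answer: 0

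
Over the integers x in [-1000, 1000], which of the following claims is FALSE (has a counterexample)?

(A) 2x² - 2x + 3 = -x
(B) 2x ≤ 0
(A) x = 0: LHS = 2·0² - 2·0 + 3 = 3, RHS = -0 = 0; 3 = 0 — FAILS
(B) x = 1: LHS = 2·1 = 2; 2 ≤ 0 — FAILS

Answer: Both A and B are false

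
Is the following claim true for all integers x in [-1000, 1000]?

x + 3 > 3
The claim fails at x = 0:
x = 0: LHS = 0 + 3 = 3; 3 > 3 — FAILS

Because a single integer refutes it, the statement is false.

Answer: False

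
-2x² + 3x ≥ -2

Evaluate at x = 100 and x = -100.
x = 100: LHS = -2·100² + 3·100 = -19700; -19700 ≥ -2 — FAILS
x = -100: LHS = -2·(-100)² + 3·(-100) = -20300; -20300 ≥ -2 — FAILS

Answer: No, fails for both x = 100 and x = -100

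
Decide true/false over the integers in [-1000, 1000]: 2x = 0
The claim fails at x = 1:
x = 1: LHS = 2·1 = 2; 2 = 0 — FAILS

Because a single integer refutes it, the statement is false.

Answer: False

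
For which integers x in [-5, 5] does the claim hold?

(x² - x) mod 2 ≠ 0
For a polynomial with integer coefficients, its value mod 2 depends only on x mod 2, so it suffices to check one representative of each residue class, x = 0, 1:
x = 0: LHS = (0² - 0) mod 2 = 0 mod 2 = 0; 0 ≠ 0 — FAILS
x = 1: LHS = (1² - 1) mod 2 = 0 mod 2 = 0; 0 ≠ 0 — FAILS
The relation fails in every residue class, so the claimed relation (≠) fails for every integer in [-5, 5].

Answer: None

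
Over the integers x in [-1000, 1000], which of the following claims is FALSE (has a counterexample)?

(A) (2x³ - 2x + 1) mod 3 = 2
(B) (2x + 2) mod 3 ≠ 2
(A) x = 0: LHS = (2·0³ - 2·0 + 1) mod 3 = 1 mod 3 = 1; 1 = 2 — FAILS
(B) x = 0: LHS = (2·0 + 2) mod 3 = 2 mod 3 = 2; 2 ≠ 2 — FAILS

Answer: Both A and B are false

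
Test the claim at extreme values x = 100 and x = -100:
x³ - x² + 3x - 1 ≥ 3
x = 100: LHS = 100³ - 100² + 3·100 - 1 = 990299; 990299 ≥ 3 — holds
x = -100: LHS = (-100)³ - (-100)² + 3·(-100) - 1 = -1010301; -1010301 ≥ 3 — FAILS

Answer: Partially: holds for x = 100, fails for x = -100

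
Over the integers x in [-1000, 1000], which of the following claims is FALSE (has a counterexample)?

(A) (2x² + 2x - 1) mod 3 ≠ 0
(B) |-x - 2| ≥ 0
(A) x = 1: LHS = (2·1² + 2·1 - 1) mod 3 = 3 mod 3 = 0; 0 ≠ 0 — FAILS

(B) An absolute value is never negative, so the left side is ≥ 0 for every x, while the right side is 0. Tightest case in [-1000, 1000] is x = -2:
x = -2: LHS = |-(-2) - 2| = |0| = 0; 0 ≥ 0 — holds
Hence LHS − RHS is never negative, i.e. LHS ≥ RHS throughout, so the relation holds for every integer in [-1000, 1000].

Only (A) has a counterexample.

Answer: A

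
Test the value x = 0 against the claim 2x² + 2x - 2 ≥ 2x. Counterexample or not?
Substitute x = 0 into the relation:
x = 0: LHS = 2·0² + 2·0 - 2 = -2, RHS = 2·0 = 0; -2 ≥ 0 — FAILS

Since the claim fails at x = 0, this value is a counterexample.

Answer: Yes, x = 0 is a counterexample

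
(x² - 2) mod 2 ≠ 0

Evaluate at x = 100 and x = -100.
x = 100: LHS = (100² - 2) mod 2 = 9998 mod 2 = 0; 0 ≠ 0 — FAILS
x = -100: LHS = ((-100)² - 2) mod 2 = 9998 mod 2 = 0; 0 ≠ 0 — FAILS

Answer: No, fails for both x = 100 and x = -100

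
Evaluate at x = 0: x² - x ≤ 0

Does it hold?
x = 0: LHS = 0² - 0 = 0; 0 ≤ 0 — holds

The relation is satisfied at x = 0.

Answer: Yes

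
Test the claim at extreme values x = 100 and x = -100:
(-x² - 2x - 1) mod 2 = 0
x = 100: LHS = (-100² - 2·100 - 1) mod 2 = (-10201) mod 2 = 1; 1 = 0 — FAILS
x = -100: LHS = (-(-100)² - 2·(-100) - 1) mod 2 = (-9801) mod 2 = 1; 1 = 0 — FAILS

Answer: No, fails for both x = 100 and x = -100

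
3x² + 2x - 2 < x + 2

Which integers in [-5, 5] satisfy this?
Holds for: {-1, 0}
Fails for: {-5, -4, -3, -2, 1, 2, 3, 4, 5}

Answer: {-1, 0}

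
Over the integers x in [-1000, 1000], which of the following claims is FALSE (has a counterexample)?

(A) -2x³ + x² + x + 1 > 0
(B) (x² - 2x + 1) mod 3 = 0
(A) x = 2: LHS = -2·2³ + 2² + 2 + 1 = -9; -9 > 0 — FAILS
(B) x = 0: LHS = (0² - 2·0 + 1) mod 3 = 1 mod 3 = 1; 1 = 0 — FAILS

Answer: Both A and B are false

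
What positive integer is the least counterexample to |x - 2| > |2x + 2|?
Testing positive integers:
x = 1: LHS = |1 - 2| = |-1| = 1, RHS = |2·1 + 2| = |4| = 4; 1 > 4 — FAILS  ← smallest positive counterexample

Answer: x = 1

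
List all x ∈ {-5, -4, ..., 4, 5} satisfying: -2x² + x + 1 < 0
Holds for: {-5, -4, -3, -2, -1, 2, 3, 4, 5}
Fails for: {0, 1}

Answer: {-5, -4, -3, -2, -1, 2, 3, 4, 5}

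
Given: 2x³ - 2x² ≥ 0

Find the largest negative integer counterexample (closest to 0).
Testing negative integers from -1 downward:
x = -1: LHS = 2·(-1)³ - 2·(-1)² = -4; -4 ≥ 0 — FAILS  ← closest negative counterexample to 0

Answer: x = -1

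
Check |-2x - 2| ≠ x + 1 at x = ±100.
x = 100: LHS = |-2·100 - 2| = |-202| = 202, RHS = 100 + 1 = 101; 202 ≠ 101 — holds
x = -100: LHS = |-2·(-100) - 2| = |198| = 198, RHS = (-100) + 1 = -99; 198 ≠ -99 — holds

Answer: Yes, holds for both x = 100 and x = -100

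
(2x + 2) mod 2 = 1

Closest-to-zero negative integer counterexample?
Testing negative integers from -1 downward:
x = -1: LHS = (2·(-1) + 2) mod 2 = 0 mod 2 = 0; 0 = 1 — FAILS  ← closest negative counterexample to 0

Answer: x = -1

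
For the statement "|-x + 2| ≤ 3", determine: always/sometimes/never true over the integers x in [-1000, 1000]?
Holds at x = 0: LHS = |-0 + 2| = |2| = 2; 2 ≤ 3 — holds
Fails at x = -2: LHS = |-(-2) + 2| = |4| = 4; 4 ≤ 3 — FAILS
It is satisfied by some integers in the range but not all.

Answer: Sometimes true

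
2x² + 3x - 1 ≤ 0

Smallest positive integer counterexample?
Testing positive integers:
x = 1: LHS = 2·1² + 3·1 - 1 = 4; 4 ≤ 0 — FAILS  ← smallest positive counterexample

Answer: x = 1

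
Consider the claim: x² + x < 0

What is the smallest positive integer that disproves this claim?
Testing positive integers:
x = 1: LHS = 1² + 1 = 2; 2 < 0 — FAILS  ← smallest positive counterexample

Answer: x = 1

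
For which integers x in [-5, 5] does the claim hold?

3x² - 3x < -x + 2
Holds for: {0, 1}
Fails for: {-5, -4, -3, -2, -1, 2, 3, 4, 5}

Answer: {0, 1}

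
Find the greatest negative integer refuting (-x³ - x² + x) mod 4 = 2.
Testing negative integers from -1 downward:
x = -1: LHS = (-(-1)³ - (-1)² + (-1)) mod 4 = (-1) mod 4 = 3; 3 = 2 — FAILS  ← closest negative counterexample to 0

Answer: x = -1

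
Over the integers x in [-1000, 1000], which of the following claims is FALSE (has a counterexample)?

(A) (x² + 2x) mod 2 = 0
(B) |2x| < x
(A) x = 1: LHS = (1² + 2·1) mod 2 = 3 mod 2 = 1; 1 = 0 — FAILS
(B) x = 0: LHS = |2·0| = |0| = 0; 0 < 0 — FAILS

Answer: Both A and B are false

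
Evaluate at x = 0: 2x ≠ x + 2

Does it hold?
x = 0: LHS = 2·0 = 0, RHS = 0 + 2 = 2; 0 ≠ 2 — holds

The relation is satisfied at x = 0.

Answer: Yes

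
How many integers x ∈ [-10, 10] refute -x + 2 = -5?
Counterexamples in [-10, 10]: {-10, -9, -8, -7, -6, -5, -4, -3, -2, -1, 0, 1, 2, 3, 4, 5, 6, 8, 9, 10}.

Counting them gives 20 values.

Answer: 20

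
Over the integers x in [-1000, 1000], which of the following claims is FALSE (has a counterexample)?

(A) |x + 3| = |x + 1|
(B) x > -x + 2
(A) x = 0: LHS = |0 + 3| = |3| = 3, RHS = |0 + 1| = |1| = 1; 3 = 1 — FAILS
(B) x = 0: RHS = -0 + 2 = 2; 0 > 2 — FAILS

Answer: Both A and B are false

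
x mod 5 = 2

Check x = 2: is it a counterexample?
Substitute x = 2 into the relation:
x = 2: LHS = 2 mod 5 = 2; 2 = 2 — holds

The claim holds here, so x = 2 is not a counterexample. (A counterexample exists elsewhere, e.g. x = 0.)

Answer: No, x = 2 is not a counterexample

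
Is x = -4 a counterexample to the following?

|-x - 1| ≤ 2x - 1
Substitute x = -4 into the relation:
x = -4: LHS = |-(-4) - 1| = |3| = 3, RHS = 2·(-4) - 1 = -9; 3 ≤ -9 — FAILS

Since the claim fails at x = -4, this value is a counterexample.

Answer: Yes, x = -4 is a counterexample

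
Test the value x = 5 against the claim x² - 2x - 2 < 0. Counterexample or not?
Substitute x = 5 into the relation:
x = 5: LHS = 5² - 2·5 - 2 = 13; 13 < 0 — FAILS

Since the claim fails at x = 5, this value is a counterexample.

Answer: Yes, x = 5 is a counterexample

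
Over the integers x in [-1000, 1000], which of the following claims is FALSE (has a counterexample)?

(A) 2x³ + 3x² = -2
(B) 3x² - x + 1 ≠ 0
(A) x = 0: LHS = 2·0³ + 3·0² = 0; 0 = -2 — FAILS

(B) Over all integers in [-1000, 1000], LHS − RHS is always positive; it is smallest at x = 0, where it equals 1:
x = 0: LHS = 3·0² - 0 + 1 = 1; 1 ≠ 0 — holds
At the ends of the range:
x = -1000: LHS = 3·(-1000)² - (-1000) + 1 = 3001001; 3001001 ≠ 0 — holds
x = 1000: LHS = 3·1000² - 1000 + 1 = 2999001; 2999001 ≠ 0 — holds
Hence LHS − RHS is never 0, i.e. the two sides are never equal, so the relation holds for every integer in [-1000, 1000].

Only (A) has a counterexample.

Answer: A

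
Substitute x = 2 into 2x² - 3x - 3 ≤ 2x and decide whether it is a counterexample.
Substitute x = 2 into the relation:
x = 2: LHS = 2·2² - 3·2 - 3 = -1, RHS = 2·2 = 4; -1 ≤ 4 — holds

The claim holds here, so x = 2 is not a counterexample. (A counterexample exists elsewhere, e.g. x = -1.)

Answer: No, x = 2 is not a counterexample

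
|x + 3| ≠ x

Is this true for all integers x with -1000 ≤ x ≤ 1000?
Over all integers in [-1000, 1000], LHS − RHS is always positive; it is smallest at x = 0, where it equals 3:
x = 0: LHS = |0 + 3| = |3| = 3; 3 ≠ 0 — holds
At the ends of the range:
x = -1000: LHS = |(-1000) + 3| = |-997| = 997; 997 ≠ -1000 — holds
x = 1000: LHS = |1000 + 3| = |1003| = 1003; 1003 ≠ 1000 — holds
Hence LHS − RHS is never 0, i.e. the two sides are never equal, so the relation holds for every integer in [-1000, 1000].

No counterexample exists.

Answer: True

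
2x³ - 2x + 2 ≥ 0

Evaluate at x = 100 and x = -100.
x = 100: LHS = 2·100³ - 2·100 + 2 = 1999802; 1999802 ≥ 0 — holds
x = -100: LHS = 2·(-100)³ - 2·(-100) + 2 = -1999798; -1999798 ≥ 0 — FAILS

Answer: Partially: holds for x = 100, fails for x = -100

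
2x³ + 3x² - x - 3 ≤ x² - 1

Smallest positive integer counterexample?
Testing positive integers:
x = 1: LHS = 2·1³ + 3·1² - 1 - 3 = 1, RHS = 1² - 1 = 0; 1 ≤ 0 — FAILS  ← smallest positive counterexample

Answer: x = 1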